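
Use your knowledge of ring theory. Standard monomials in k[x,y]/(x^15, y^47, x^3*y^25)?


k[x,y]/I, I = (x^15, y^47, x^3*y^25)
Rect: 15x47=705. Corner: (15-3)x(47-25)=264.
dim = 705-264 = 441


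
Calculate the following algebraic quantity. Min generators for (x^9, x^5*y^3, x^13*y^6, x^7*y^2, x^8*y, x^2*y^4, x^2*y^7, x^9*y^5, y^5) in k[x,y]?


Remove redundant (divisible by others).
x^9*y^5 redundant.
x^2*y^7 redundant.
x^13*y^6 redundant.
Min: x^9, x^8*y, x^7*y^2, x^5*y^3, x^2*y^4, y^5
Count=6


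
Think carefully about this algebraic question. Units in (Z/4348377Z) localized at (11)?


Local ring = Z/161051Z.
phi(161051) = 11^4*(11-1) = 146410


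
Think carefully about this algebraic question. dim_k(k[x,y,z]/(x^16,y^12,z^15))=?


Basis: x^iy^jz^k, i<16,j<12,k<15
16*12*15=2880


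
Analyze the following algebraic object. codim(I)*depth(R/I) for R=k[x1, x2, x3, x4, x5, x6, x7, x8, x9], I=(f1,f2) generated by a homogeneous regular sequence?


codim=2, depth=dim(R/I)=9-2=7
Product=2*7=14


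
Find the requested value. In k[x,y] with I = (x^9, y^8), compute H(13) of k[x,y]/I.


k[x,y], I = (x^9, y^8), d = 13
Need i < 9 and d-i < 8.
Range: 6 <= i <= 8.
H(13) = 3


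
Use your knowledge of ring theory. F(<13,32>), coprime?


gcd(13,32)=1 => F=ab-a-b=13*32-13-32=416-45=371


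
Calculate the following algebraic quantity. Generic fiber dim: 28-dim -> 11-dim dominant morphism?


dim(fiber)=dim(X)-dim(Y)=28-11=17


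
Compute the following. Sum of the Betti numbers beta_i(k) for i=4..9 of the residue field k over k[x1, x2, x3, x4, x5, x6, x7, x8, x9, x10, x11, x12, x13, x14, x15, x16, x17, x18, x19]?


Koszul resolution: beta_i(k)=C(n,i), n=19
C(19,4)=3876, C(19,5)=11628, C(19,6)=27132, C(19,7)=50388, C(19,8)=75582, C(19,9)=92378
Sum=260984


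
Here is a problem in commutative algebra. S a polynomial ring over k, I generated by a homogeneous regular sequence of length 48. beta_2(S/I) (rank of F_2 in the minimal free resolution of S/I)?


Regular sequence => Koszul complex is the minimal free resolution.
Syz_1 minimally generated by Koszul relations f_i*e_j - f_j*e_i (i<j): mu(Syz_1) = beta_2 = C(m,2) = m(m-1)/2
m=48
48*47/2 = 1128


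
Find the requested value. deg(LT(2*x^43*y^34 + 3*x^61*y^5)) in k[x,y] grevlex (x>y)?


LT: 2*x^43*y^34
deg_x=43, deg_y=34
Total=43+34=77


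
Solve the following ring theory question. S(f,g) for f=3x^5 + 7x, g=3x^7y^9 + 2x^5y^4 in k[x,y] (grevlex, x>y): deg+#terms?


LT(f)=3x^5, LT(g)=3x^7y^9
lcm(LM)=x^7y^9
S(f,g) (scaled by 9 to clear denominators) = 3x^2y^9*f - 3*g = 21x^3y^9 - 6x^5y^4
2 terms, deg 12.
12+2=14


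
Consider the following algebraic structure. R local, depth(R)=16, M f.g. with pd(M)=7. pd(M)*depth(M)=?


pd+depth=16
depth=16-7=9
pd*depth=7*9=63


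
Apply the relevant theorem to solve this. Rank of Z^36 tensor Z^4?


rank(M(x)N) = rank(M)*rank(N)
36*4 = 144


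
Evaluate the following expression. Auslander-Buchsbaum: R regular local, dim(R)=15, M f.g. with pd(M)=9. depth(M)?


pd+depth=depth(R)=15
depth=15-9=6


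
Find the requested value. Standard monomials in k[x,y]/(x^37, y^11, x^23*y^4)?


k[x,y]/I, I = (x^37, y^11, x^23*y^4)
Rect: 37x11=407. Corner: (37-23)x(11-4)=98.
dim = 407-98 = 309


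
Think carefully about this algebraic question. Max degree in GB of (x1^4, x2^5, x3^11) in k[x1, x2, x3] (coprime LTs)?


Pure powers, coprime LTs => already GB.
Degrees: 4, 5, 11
Max=11


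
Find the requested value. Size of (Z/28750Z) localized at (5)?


5-primary part: 28750=5^4*46
Size=5^4=625


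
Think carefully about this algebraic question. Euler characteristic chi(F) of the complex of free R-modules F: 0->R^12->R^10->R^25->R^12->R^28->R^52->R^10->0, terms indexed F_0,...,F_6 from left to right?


chi = sum (-1)^i * rank:
(-1)^0*12=12
(-1)^1*10=-10
(-1)^2*25=25
(-1)^3*12=-12
(-1)^4*28=28
(-1)^5*52=-52
(-1)^6*10=10
chi=1


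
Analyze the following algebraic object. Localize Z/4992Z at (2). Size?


2-primary part: 4992=2^7*39
Size=2^7=128


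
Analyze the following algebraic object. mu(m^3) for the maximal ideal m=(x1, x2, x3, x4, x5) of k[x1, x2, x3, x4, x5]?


Graded Nakayama: mu(m^d) = dim_k (m^d/m^(d+1)) = #degree-3 monomials in 5 vars
C(n+d-1,d)=C(7,3)=35


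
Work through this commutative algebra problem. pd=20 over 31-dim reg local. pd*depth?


pd+depth=31
depth=31-20=11
pd*depth=20*11=220


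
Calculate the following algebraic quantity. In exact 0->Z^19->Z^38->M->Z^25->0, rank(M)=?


Alt sum=0:
(-1)^0*19 + (-1)^1*38 + (-1)^2*? + (-1)^3*25=0
rank(M)=44


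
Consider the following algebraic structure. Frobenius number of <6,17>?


gcd(6,17)=1 => F=ab-a-b=6*17-6-17=102-23=79


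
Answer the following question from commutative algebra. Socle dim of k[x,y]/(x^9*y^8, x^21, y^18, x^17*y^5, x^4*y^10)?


Socle = ann(m) = span of standard monomials u with x*u, y*u in I (staircase corners).
Minimal generators: x^21, x^17*y^5, x^9*y^8, x^4*y^10, y^18
Corners: x^3y^17, x^8y^9, x^16y^7, x^20y^4
Socle dim=4


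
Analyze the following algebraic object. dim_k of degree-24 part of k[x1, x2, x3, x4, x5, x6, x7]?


C(d+n-1,n-1)=C(30,6)=593775


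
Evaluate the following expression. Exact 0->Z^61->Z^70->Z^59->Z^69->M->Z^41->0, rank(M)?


Alt sum=0:
(-1)^0*61 + (-1)^1*70 + (-1)^2*59 + (-1)^3*69 + (-1)^4*? + (-1)^5*41=0
rank(M)=60


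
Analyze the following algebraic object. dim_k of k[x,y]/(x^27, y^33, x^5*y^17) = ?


k[x,y]/I, I = (x^27, y^33, x^5*y^17)
Rect: 27x33=891. Corner: (27-5)x(33-17)=352.
dim = 891-352 = 539


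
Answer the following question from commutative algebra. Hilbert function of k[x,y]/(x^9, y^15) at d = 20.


k[x,y], I = (x^9, y^15), d = 20
Need i < 9 and d-i < 15.
Range: 6 <= i <= 8.
H(20) = 3


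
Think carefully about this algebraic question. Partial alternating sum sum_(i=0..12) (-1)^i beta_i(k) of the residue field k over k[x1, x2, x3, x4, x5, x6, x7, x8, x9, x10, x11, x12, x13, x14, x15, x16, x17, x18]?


Koszul resolution: beta_i(k)=C(n,i), n=18
sum_(i=0..p) (-1)^i C(n,i) = (-1)^p C(n-1,p)
(-1)^12*C(17,12) = (-1)^12*6188 = 6188


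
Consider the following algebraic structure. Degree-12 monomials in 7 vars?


C(d+n-1,n-1)=C(18,6)=18564


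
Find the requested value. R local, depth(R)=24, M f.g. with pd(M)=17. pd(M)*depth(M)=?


pd+depth=24
depth=24-17=7
pd*depth=17*7=119


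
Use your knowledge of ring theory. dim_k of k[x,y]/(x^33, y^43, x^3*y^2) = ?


k[x,y]/I, I = (x^33, y^43, x^3*y^2)
Rect: 33x43=1419. Corner: (33-3)x(43-2)=1230.
dim = 1419-1230 = 189


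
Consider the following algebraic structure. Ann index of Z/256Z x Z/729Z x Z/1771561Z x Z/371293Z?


Exponent = lcm of the cyclic orders; pairwise coprime => product.
2^8*3^6*11^6*13^5=256*729*1771561*371293=122755332253162752


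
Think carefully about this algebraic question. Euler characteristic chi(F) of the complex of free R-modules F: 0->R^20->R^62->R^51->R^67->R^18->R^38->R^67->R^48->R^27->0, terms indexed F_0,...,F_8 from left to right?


chi = sum (-1)^i * rank:
(-1)^0*20=20
(-1)^1*62=-62
(-1)^2*51=51
(-1)^3*67=-67
(-1)^4*18=18
(-1)^5*38=-38
(-1)^6*67=67
(-1)^7*48=-48
(-1)^8*27=27
chi=-32


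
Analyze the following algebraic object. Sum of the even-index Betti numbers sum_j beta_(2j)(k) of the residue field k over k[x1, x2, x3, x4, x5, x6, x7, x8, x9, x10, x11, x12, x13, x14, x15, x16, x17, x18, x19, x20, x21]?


Koszul resolution: beta_i(k)=C(n,i), n=21
sum_even C(21,i) = 2^(n-1) = 2^20 = 1048576


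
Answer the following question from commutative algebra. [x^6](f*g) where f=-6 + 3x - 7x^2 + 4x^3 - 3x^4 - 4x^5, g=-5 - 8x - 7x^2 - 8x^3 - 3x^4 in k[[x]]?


[x^6] = sum a_i*b_j, i+j=6
  -7*-3=21
  4*-8=-32
  -3*-7=21
  -4*-8=32
Sum=42


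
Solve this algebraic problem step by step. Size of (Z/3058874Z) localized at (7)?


7-primary part: 3058874=7^6*26
Size=7^6=117649


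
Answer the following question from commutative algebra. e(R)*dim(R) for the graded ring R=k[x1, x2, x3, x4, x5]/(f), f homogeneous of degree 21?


e(R)=deg(f)=21, dim(R)=5-1=4
e*dim=21*4=84


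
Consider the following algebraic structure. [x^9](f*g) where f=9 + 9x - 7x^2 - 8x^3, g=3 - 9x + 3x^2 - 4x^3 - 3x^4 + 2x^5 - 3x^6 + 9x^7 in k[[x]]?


[x^9] = sum a_i*b_j, i+j=9
  -7*9=-63
  -8*-3=24
Sum=-39


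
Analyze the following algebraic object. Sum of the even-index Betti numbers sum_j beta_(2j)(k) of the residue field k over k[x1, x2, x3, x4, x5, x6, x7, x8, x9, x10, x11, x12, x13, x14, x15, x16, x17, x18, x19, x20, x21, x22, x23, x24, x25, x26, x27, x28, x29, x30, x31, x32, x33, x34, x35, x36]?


Koszul resolution: beta_i(k)=C(n,i), n=36
sum_even C(36,i) = 2^(n-1) = 2^35 = 34359738368


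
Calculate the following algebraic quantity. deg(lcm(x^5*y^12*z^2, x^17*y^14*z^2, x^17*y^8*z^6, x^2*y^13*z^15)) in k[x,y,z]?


lcm = componentwise max:
x: max(5,17,17,2)=17
y: max(12,14,8,13)=14
z: max(2,2,6,15)=15
Total=17+14+15=46


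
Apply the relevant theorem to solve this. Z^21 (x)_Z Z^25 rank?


rank(M(x)N) = rank(M)*rank(N)
21*25 = 525


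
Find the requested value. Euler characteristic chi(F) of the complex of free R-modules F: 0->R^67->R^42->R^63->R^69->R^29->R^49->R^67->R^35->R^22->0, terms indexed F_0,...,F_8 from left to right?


chi = sum (-1)^i * rank:
(-1)^0*67=67
(-1)^1*42=-42
(-1)^2*63=63
(-1)^3*69=-69
(-1)^4*29=29
(-1)^5*49=-49
(-1)^6*67=67
(-1)^7*35=-35
(-1)^8*22=22
chi=53


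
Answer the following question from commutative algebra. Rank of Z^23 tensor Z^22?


rank(M(x)N) = rank(M)*rank(N)
23*22 = 506


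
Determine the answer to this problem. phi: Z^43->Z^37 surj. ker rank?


rank(ker) = 43-37 = 6


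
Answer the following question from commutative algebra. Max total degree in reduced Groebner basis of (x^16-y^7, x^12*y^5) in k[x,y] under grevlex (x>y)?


LT(f1)=x^16, LT(f2)=x^12y^5, lcm=x^16y^5
S(f1,f2) = y^5*f1 - x^4*f2 = -y^12
Reduced GB = {f1, f2, y^12}; degrees 16, 17, 12
Max = 17


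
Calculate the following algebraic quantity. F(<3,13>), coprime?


gcd(3,13)=1 => F=ab-a-b=3*13-3-13=39-16=23


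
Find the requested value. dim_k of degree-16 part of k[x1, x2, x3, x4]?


C(d+n-1,n-1)=C(19,3)=969


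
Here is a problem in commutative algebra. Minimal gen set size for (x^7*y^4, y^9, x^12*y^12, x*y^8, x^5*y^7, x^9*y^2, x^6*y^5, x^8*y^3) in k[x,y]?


Remove redundant (divisible by others).
x^12*y^12 redundant.
Min: x^9*y^2, x^8*y^3, x^7*y^4, x^6*y^5, x^5*y^7, x*y^8, y^9
Count=7


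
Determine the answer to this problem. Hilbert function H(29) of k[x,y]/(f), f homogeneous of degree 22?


H(t)=d for t>=d-1.
d=22, t=29
H(29)=22


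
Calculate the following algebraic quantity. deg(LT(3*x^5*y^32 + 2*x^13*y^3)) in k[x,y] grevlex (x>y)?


LT: 3*x^5*y^32
deg_x=5, deg_y=32
Total=5+32=37


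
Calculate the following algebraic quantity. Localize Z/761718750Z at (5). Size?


5-primary part: 761718750=5^10*78
Size=5^10=9765625


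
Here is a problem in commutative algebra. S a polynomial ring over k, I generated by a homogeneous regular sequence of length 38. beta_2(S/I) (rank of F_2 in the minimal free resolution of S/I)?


Regular sequence => Koszul complex is the minimal free resolution.
Syz_1 minimally generated by Koszul relations f_i*e_j - f_j*e_i (i<j): mu(Syz_1) = beta_2 = C(m,2) = m(m-1)/2
m=38
38*37/2 = 703


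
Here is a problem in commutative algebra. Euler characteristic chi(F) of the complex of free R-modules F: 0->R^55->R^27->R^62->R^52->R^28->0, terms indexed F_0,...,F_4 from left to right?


chi = sum (-1)^i * rank:
(-1)^0*55=55
(-1)^1*27=-27
(-1)^2*62=62
(-1)^3*52=-52
(-1)^4*28=28
chi=66


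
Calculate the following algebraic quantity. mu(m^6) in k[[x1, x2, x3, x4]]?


C(n+d-1,d)=C(9,6)=84


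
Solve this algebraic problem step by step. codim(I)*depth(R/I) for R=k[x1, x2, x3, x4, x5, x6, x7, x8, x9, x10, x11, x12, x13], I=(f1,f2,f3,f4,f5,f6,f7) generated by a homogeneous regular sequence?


codim=7, depth=dim(R/I)=13-7=6
Product=7*6=42


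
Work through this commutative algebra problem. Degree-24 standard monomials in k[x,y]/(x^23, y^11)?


k[x,y], I = (x^23, y^11), d = 24
Need i < 23 and d-i < 11.
Range: 14 <= i <= 22.
H(24) = 9


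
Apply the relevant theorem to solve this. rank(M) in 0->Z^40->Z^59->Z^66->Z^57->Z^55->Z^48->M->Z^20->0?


Alt sum=0:
(-1)^0*40 + (-1)^1*59 + (-1)^2*66 + (-1)^3*57 + (-1)^4*55 + (-1)^5*48 + (-1)^6*? + (-1)^7*20=0
rank(M)=23


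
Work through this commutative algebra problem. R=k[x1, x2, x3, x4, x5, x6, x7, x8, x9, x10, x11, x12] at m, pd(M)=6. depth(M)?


pd+depth=depth(R)=12
depth=12-6=6


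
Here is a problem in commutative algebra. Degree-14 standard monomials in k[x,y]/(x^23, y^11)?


k[x,y], I = (x^23, y^11), d = 14
Need i < 23 and d-i < 11.
Range: 4 <= i <= 14.
H(14) = 11


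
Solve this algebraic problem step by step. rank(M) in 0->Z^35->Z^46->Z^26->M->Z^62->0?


Alt sum=0:
(-1)^0*35 + (-1)^1*46 + (-1)^2*26 + (-1)^3*? + (-1)^4*62=0
rank(M)=77


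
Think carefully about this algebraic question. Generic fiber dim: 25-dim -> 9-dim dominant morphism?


dim(fiber)=dim(X)-dim(Y)=25-9=16


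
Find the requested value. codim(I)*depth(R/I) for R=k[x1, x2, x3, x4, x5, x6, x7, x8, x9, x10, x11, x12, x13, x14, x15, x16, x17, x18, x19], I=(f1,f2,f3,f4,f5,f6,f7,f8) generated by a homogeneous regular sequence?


codim=8, depth=dim(R/I)=19-8=11
Product=8*11=88


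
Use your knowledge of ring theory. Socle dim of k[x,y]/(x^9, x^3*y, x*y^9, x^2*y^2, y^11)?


Socle = ann(m) = span of standard monomials u with x*u, y*u in I (staircase corners).
Minimal generators: x^9, x^3*y, x^2*y^2, x*y^9, y^11
Corners: y^10, xy^8, x^2y, x^8
Socle dim=4


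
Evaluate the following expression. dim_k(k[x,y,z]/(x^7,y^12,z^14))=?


Basis: x^iy^jz^k, i<7,j<12,k<14
7*12*14=1176


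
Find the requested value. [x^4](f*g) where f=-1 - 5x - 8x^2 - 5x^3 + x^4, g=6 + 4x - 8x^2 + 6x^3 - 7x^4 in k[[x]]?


[x^4] = sum a_i*b_j, i+j=4
  -1*-7=7
  -5*6=-30
  -8*-8=64
  -5*4=-20
  1*6=6
Sum=27


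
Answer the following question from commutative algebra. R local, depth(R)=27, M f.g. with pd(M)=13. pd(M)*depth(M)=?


pd+depth=27
depth=27-13=14
pd*depth=13*14=182


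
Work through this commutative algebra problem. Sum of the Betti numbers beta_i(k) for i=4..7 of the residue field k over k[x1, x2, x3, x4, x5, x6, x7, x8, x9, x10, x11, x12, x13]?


Koszul resolution: beta_i(k)=C(n,i), n=13
C(13,4)=715, C(13,5)=1287, C(13,6)=1716, C(13,7)=1716
Sum=5434


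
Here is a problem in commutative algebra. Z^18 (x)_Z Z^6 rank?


rank(M(x)N) = rank(M)*rank(N)
18*6 = 108


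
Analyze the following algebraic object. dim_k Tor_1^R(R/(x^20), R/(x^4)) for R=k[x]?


Tor_1(R/I,R/J)=(I cap J)/IJ=(x^20)/(x^24)
dim=24-20=min(20,4)=4


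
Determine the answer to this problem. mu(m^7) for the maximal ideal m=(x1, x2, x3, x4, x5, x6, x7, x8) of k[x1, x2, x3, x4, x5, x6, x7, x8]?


Graded Nakayama: mu(m^d) = dim_k (m^d/m^(d+1)) = #degree-7 monomials in 8 vars
C(n+d-1,d)=C(14,7)=3432


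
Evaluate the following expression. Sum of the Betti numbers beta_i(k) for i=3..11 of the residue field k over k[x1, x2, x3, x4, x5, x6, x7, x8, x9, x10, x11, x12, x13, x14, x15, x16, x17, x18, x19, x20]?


Koszul resolution: beta_i(k)=C(n,i), n=20
C(20,3)=1140, C(20,4)=4845, C(20,5)=15504, C(20,6)=38760, C(20,7)=77520, C(20,8)=125970, C(20,9)=167960, C(20,10)=184756, C(20,11)=167960
Sum=784415


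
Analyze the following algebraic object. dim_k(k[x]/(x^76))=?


Basis: 1,x,...,x^75
dim=76


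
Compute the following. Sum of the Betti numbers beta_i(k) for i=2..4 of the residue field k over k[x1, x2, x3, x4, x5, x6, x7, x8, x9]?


Koszul resolution: beta_i(k)=C(n,i), n=9
C(9,2)=36, C(9,3)=84, C(9,4)=126
Sum=246


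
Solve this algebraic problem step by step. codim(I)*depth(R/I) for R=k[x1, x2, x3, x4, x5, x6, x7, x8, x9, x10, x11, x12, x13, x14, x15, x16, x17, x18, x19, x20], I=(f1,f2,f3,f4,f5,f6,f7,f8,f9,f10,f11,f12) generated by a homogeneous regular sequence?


codim=12, depth=dim(R/I)=20-12=8
Product=12*8=96


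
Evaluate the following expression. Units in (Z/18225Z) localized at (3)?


Local ring = Z/729Z.
phi(729) = 3^5*(3-1) = 486


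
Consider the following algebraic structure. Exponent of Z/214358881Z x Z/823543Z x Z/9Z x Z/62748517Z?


Exponent = lcm of the cyclic orders; pairwise coprime => product.
11^8*7^7*3^2*13^7=214358881*823543*9*62748517=99695082468467079693099


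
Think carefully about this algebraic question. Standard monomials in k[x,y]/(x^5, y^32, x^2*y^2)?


k[x,y]/I, I = (x^5, y^32, x^2*y^2)
Rect: 5x32=160. Corner: (5-2)x(32-2)=90.
dim = 160-90 = 70


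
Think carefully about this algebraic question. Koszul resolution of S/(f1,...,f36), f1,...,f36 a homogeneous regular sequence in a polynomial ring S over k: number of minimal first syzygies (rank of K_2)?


Regular sequence => Koszul complex is the minimal free resolution.
Syz_1 minimally generated by Koszul relations f_i*e_j - f_j*e_i (i<j): mu(Syz_1) = beta_2 = C(m,2) = m(m-1)/2
m=36
36*35/2 = 630


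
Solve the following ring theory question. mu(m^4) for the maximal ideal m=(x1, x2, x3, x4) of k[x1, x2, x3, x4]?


Graded Nakayama: mu(m^d) = dim_k (m^d/m^(d+1)) = #degree-4 monomials in 4 vars
C(n+d-1,d)=C(7,4)=35


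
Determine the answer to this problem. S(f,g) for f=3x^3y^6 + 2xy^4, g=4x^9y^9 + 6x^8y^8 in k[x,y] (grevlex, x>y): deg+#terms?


LT(f)=3x^3y^6, LT(g)=4x^9y^9
lcm(LM)=x^9y^9
S(f,g) (scaled by 12 to clear denominators) = 4x^6y^3*f - 3*g = -18x^8y^8 + 8x^7y^7
2 terms, deg 16.
16+2=18


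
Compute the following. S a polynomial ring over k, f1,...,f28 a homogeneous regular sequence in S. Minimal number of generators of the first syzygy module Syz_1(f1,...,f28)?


Regular sequence => Koszul complex is the minimal free resolution.
Syz_1 minimally generated by Koszul relations f_i*e_j - f_j*e_i (i<j): mu(Syz_1) = beta_2 = C(m,2) = m(m-1)/2
m=28
28*27/2 = 378


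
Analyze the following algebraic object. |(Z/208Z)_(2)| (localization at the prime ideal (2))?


2-primary part: 208=2^4*13
Size=2^4=16


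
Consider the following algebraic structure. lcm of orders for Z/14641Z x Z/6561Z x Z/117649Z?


Exponent = lcm of the cyclic orders; pairwise coprime => product.
11^4*3^8*7^6=14641*6561*117649=11301315998049


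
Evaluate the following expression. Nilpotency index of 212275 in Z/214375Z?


212275^k mod 214375:
k=1: 212275
k=2: 122500
k=3: 0
First zero at k = 3


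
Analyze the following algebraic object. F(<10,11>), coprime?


gcd(10,11)=1 => F=ab-a-b=10*11-10-11=110-21=89


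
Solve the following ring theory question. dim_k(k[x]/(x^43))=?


Basis: 1,x,...,x^42
dim=43


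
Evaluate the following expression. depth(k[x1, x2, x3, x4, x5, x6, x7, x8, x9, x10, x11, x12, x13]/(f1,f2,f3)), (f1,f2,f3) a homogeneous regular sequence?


depth(R)=13
depth(R/I)=13-3=10


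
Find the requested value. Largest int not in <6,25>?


gcd(6,25)=1 => F=ab-a-b=6*25-6-25=150-31=119


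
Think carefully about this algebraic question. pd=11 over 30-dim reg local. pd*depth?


pd+depth=30
depth=30-11=19
pd*depth=11*19=209


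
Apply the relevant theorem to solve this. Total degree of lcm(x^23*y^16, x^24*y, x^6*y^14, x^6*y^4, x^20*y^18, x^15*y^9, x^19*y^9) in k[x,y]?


lcm = componentwise max:
x: max(23,24,6,6,20,15,19)=24
y: max(16,1,14,4,18,9,9)=18
Total=24+18=42


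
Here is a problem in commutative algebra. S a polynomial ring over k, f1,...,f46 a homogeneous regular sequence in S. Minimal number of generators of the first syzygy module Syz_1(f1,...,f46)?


Regular sequence => Koszul complex is the minimal free resolution.
Syz_1 minimally generated by Koszul relations f_i*e_j - f_j*e_i (i<j): mu(Syz_1) = beta_2 = C(m,2) = m(m-1)/2
m=46
46*45/2 = 1035


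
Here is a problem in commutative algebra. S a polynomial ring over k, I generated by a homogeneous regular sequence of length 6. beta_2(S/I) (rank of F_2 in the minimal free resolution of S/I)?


Regular sequence => Koszul complex is the minimal free resolution.
Syz_1 minimally generated by Koszul relations f_i*e_j - f_j*e_i (i<j): mu(Syz_1) = beta_2 = C(m,2) = m(m-1)/2
m=6
6*5/2 = 15


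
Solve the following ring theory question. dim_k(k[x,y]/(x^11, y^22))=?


Basis: x^i*y^j, i<11, j<22
11*22=242


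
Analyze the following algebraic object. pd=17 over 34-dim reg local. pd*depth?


pd+depth=34
depth=34-17=17
pd*depth=17*17=289


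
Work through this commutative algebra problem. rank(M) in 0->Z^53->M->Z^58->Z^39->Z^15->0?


Alt sum=0:
(-1)^0*53 + (-1)^1*? + (-1)^2*58 + (-1)^3*39 + (-1)^4*15=0
rank(M)=87


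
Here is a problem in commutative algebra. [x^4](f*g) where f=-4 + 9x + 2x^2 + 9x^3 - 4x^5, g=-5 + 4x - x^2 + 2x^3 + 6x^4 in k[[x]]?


[x^4] = sum a_i*b_j, i+j=4
  -4*6=-24
  9*2=18
  2*-1=-2
  9*4=36
Sum=28


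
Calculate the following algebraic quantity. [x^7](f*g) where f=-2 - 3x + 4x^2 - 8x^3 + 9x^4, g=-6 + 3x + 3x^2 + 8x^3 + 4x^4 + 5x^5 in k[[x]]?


[x^7] = sum a_i*b_j, i+j=7
  4*5=20
  -8*4=-32
  9*8=72
Sum=60


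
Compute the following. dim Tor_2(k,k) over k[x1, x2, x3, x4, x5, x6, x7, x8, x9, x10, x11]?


Koszul: C(n,i)=C(11,2)=55


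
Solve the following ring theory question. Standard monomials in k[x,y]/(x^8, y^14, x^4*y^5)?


k[x,y]/I, I = (x^8, y^14, x^4*y^5)
Rect: 8x14=112. Corner: (8-4)x(14-5)=36.
dim = 112-36 = 76


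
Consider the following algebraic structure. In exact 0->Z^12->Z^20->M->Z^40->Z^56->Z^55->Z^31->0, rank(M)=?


Alt sum=0:
(-1)^0*12 + (-1)^1*20 + (-1)^2*? + (-1)^3*40 + (-1)^4*56 + (-1)^5*55 + (-1)^6*31=0
rank(M)=16


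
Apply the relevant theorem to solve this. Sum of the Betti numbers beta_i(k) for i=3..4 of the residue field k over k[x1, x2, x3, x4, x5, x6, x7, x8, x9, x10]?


Koszul resolution: beta_i(k)=C(n,i), n=10
C(10,3)=120, C(10,4)=210
Sum=330


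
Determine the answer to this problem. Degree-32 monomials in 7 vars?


C(d+n-1,n-1)=C(38,6)=2760681


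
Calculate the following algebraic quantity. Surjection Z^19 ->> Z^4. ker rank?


rank(ker) = 19-4 = 15


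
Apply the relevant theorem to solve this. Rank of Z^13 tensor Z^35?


rank(M(x)N) = rank(M)*rank(N)
13*35 = 455


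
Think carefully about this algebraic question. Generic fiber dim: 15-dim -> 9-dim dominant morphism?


dim(fiber)=dim(X)-dim(Y)=15-9=6


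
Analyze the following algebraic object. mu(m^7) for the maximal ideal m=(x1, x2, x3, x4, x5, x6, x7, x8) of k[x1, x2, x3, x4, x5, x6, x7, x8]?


Graded Nakayama: mu(m^d) = dim_k (m^d/m^(d+1)) = #degree-7 monomials in 8 vars
C(n+d-1,d)=C(14,7)=3432


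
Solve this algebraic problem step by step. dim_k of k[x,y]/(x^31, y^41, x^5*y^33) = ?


k[x,y]/I, I = (x^31, y^41, x^5*y^33)
Rect: 31x41=1271. Corner: (31-5)x(41-33)=208.
dim = 1271-208 = 1063


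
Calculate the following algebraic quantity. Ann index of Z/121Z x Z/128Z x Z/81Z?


Exponent = lcm of the cyclic orders; pairwise coprime => product.
11^2*2^7*3^4=121*128*81=1254528


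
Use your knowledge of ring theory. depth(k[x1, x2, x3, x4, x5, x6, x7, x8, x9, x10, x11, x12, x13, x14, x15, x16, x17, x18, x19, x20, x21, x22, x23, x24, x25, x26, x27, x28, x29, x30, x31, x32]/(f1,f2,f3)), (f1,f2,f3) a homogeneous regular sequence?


depth(R)=32
depth(R/I)=32-3=29


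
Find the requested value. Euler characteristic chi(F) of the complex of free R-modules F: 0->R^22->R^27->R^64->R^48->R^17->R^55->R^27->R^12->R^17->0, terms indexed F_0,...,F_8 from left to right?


chi = sum (-1)^i * rank:
(-1)^0*22=22
(-1)^1*27=-27
(-1)^2*64=64
(-1)^3*48=-48
(-1)^4*17=17
(-1)^5*55=-55
(-1)^6*27=27
(-1)^7*12=-12
(-1)^8*17=17
chi=5


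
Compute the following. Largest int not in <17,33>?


gcd(17,33)=1 => F=ab-a-b=17*33-17-33=561-50=511


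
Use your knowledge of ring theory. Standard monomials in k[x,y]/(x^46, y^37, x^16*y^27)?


k[x,y]/I, I = (x^46, y^37, x^16*y^27)
Rect: 46x37=1702. Corner: (46-16)x(37-27)=300.
dim = 1702-300 = 1402


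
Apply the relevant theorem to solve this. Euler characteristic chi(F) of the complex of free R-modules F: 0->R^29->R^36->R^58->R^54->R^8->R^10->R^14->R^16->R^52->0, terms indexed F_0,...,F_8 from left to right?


chi = sum (-1)^i * rank:
(-1)^0*29=29
(-1)^1*36=-36
(-1)^2*58=58
(-1)^3*54=-54
(-1)^4*8=8
(-1)^5*10=-10
(-1)^6*14=14
(-1)^7*16=-16
(-1)^8*52=52
chi=45


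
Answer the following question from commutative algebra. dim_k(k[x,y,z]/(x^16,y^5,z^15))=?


Basis: x^iy^jz^k, i<16,j<5,k<15
16*5*15=1200


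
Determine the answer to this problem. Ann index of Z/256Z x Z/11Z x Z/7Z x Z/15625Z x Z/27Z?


Exponent = lcm of the cyclic orders; pairwise coprime => product.
2^8*11^1*7^1*5^6*3^3=256*11*7*15625*27=8316000000


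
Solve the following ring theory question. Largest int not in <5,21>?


gcd(5,21)=1 => F=ab-a-b=5*21-5-21=105-26=79


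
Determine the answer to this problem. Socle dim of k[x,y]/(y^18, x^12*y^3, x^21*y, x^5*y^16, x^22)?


Socle = ann(m) = span of standard monomials u with x*u, y*u in I (staircase corners).
Minimal generators: x^22, x^21*y, x^12*y^3, x^5*y^16, y^18
Corners: x^4y^17, x^11y^15, x^20y^2, x^21
Socle dim=4


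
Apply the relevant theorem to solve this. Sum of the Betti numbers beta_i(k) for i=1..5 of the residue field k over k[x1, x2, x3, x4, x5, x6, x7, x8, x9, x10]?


Koszul resolution: beta_i(k)=C(n,i), n=10
C(10,1)=10, C(10,2)=45, C(10,3)=120, C(10,4)=210, C(10,5)=252
Sum=637


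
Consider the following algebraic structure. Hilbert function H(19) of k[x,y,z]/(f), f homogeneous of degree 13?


C(21,2)-C(8,2)=210-28=182


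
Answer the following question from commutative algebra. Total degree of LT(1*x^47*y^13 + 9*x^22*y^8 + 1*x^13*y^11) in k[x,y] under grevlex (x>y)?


LT: 1*x^47*y^13
deg_x=47, deg_y=13
Total=47+13=60


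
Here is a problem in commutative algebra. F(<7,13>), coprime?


gcd(7,13)=1 => F=ab-a-b=7*13-7-13=91-20=71


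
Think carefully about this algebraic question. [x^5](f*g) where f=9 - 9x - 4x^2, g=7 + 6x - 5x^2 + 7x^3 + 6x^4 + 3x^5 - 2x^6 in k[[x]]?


[x^5] = sum a_i*b_j, i+j=5
  9*3=27
  -9*6=-54
  -4*7=-28
Sum=-55


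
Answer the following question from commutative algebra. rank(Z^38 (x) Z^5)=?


rank(M(x)N) = rank(M)*rank(N)
38*5 = 190


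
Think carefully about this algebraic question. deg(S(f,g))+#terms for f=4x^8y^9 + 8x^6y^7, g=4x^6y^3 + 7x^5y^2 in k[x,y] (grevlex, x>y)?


LT(f)=4x^8y^9, LT(g)=4x^6y^3
lcm(LM)=x^8y^9
S(f,g) (scaled by 16 to clear denominators) = 4*f - 4x^2y^6*g = -28x^7y^8 + 32x^6y^7
2 terms, deg 15.
15+2=17


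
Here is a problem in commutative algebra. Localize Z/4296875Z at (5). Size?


5-primary part: 4296875=5^8*11
Size=5^8=390625


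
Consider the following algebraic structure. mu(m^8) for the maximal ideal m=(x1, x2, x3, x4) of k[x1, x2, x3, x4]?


Graded Nakayama: mu(m^d) = dim_k (m^d/m^(d+1)) = #degree-8 monomials in 4 vars
C(n+d-1,d)=C(11,8)=165


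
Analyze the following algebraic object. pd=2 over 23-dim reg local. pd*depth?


pd+depth=23
depth=23-2=21
pd*depth=2*21=42


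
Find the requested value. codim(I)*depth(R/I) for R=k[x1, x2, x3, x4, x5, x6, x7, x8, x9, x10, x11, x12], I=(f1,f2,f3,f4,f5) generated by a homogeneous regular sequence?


codim=5, depth=dim(R/I)=12-5=7
Product=5*7=35


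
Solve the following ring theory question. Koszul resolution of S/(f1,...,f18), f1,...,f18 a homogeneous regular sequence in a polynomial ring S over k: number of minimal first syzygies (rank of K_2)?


Regular sequence => Koszul complex is the minimal free resolution.
Syz_1 minimally generated by Koszul relations f_i*e_j - f_j*e_i (i<j): mu(Syz_1) = beta_2 = C(m,2) = m(m-1)/2
m=18
18*17/2 = 153


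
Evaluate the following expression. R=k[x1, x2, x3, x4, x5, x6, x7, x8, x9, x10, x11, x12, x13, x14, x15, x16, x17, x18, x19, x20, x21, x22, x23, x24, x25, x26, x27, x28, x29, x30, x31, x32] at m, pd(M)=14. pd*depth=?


pd+depth=32
depth=32-14=18
pd*depth=14*18=252


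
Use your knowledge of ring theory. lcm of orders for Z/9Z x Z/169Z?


Exponent = lcm of the cyclic orders; pairwise coprime => product.
3^2*13^2=9*169=1521


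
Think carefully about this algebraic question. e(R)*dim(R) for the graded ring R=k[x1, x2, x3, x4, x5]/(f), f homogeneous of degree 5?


e(R)=deg(f)=5, dim(R)=5-1=4
e*dim=5*4=20


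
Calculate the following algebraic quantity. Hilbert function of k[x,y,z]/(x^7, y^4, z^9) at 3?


Need i<7, j<4, k<9 with i+j+k=3.
For each i, j ranges over max(0,3-i-8)..min(3,3-i):
  i=0: j in [0,3] -> 4
  i=1: j in [0,2] -> 3
  i=2: j in [0,1] -> 2
  i=3: j in [0,0] -> 1
H(3) = 4+3+2+1 = 10


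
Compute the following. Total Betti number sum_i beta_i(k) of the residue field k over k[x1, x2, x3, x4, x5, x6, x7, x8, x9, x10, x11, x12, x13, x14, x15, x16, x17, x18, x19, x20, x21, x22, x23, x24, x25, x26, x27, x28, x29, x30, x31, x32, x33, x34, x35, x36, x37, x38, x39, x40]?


Koszul resolution: beta_i(k)=C(n,i), n=40
sum_i C(40,i) = 2^40 = 1099511627776


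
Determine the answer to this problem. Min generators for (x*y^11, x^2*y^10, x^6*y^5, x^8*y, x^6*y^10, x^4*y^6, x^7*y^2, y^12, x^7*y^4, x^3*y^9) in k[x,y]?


Remove redundant (divisible by others).
x^6*y^10 redundant.
x^7*y^4 redundant.
Min: x^8*y, x^7*y^2, x^6*y^5, x^4*y^6, x^3*y^9, x^2*y^10, x*y^11, y^12
Count=8


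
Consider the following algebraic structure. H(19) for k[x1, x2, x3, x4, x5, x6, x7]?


C(d+n-1,n-1)=C(25,6)=177100


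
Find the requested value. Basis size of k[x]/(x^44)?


Basis: 1,x,...,x^43
dim=44


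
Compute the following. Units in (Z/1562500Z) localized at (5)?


Local ring = Z/390625Z.
phi(390625) = 5^7*(5-1) = 312500


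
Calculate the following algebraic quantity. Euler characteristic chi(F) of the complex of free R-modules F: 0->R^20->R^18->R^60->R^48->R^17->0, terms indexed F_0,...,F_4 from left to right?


chi = sum (-1)^i * rank:
(-1)^0*20=20
(-1)^1*18=-18
(-1)^2*60=60
(-1)^3*48=-48
(-1)^4*17=17
chi=31


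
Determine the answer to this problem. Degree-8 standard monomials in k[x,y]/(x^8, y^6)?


k[x,y], I = (x^8, y^6), d = 8
Need i < 8 and d-i < 6.
Range: 3 <= i <= 7.
H(8) = 5


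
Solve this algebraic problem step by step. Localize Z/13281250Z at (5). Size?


5-primary part: 13281250=5^8*34
Size=5^8=390625


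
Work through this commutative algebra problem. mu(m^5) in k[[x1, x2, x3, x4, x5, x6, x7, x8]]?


C(n+d-1,d)=C(12,5)=792


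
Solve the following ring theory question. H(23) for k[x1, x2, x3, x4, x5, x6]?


C(d+n-1,n-1)=C(28,5)=98280


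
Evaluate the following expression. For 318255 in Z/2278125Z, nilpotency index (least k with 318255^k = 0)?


318255^k mod 2278125:
k=1: 318255
k=2: 807525
k=3: 1309500
k=4: 1569375
k=5: 759375
k=6: 0
First zero at k = 6


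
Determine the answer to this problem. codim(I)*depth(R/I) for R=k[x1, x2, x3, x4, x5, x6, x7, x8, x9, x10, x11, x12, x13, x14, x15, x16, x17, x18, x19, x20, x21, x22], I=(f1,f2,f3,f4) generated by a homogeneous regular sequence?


codim=4, depth=dim(R/I)=22-4=18
Product=4*18=72


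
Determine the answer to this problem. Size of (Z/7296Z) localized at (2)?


2-primary part: 7296=2^7*57
Size=2^7=128


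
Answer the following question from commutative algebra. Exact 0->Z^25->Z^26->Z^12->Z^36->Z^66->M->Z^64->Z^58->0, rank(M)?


Alt sum=0:
(-1)^0*25 + (-1)^1*26 + (-1)^2*12 + (-1)^3*36 + (-1)^4*66 + (-1)^5*? + (-1)^6*64 + (-1)^7*58=0
rank(M)=47


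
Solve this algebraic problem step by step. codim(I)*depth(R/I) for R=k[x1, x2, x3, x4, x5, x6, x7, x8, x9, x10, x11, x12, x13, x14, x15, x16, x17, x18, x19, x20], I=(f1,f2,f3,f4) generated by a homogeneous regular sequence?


codim=4, depth=dim(R/I)=20-4=16
Product=4*16=64


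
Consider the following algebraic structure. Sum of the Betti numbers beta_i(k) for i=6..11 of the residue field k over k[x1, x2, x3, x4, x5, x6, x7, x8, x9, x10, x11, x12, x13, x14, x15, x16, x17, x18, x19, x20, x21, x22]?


Koszul resolution: beta_i(k)=C(n,i), n=22
C(22,6)=74613, C(22,7)=170544, C(22,8)=319770, C(22,9)=497420, C(22,10)=646646, C(22,11)=705432
Sum=2414425


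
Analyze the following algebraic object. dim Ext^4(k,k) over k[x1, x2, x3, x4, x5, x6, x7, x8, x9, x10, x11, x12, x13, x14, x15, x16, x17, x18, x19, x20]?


C(n,i)=C(20,4)=4845


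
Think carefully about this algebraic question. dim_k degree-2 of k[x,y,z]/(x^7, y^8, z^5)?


Need i<7, j<8, k<5 with i+j+k=2.
For each i, j ranges over max(0,2-i-4)..min(7,2-i):
  i=0: j in [0,2] -> 3
  i=1: j in [0,1] -> 2
  i=2: j in [0,0] -> 1
H(2) = 3+2+1 = 6


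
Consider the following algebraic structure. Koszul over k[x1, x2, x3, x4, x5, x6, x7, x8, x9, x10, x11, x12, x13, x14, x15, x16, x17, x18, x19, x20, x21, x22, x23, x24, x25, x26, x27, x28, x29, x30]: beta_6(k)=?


C(n,i)=C(30,6)=593775


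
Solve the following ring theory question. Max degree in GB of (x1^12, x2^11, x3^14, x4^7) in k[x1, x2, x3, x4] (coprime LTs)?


Pure powers, coprime LTs => already GB.
Degrees: 12, 11, 14, 7
Max=14


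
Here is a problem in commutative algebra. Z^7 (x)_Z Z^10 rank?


rank(M(x)N) = rank(M)*rank(N)
7*10 = 70


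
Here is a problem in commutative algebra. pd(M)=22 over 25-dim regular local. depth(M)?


pd+depth=depth(R)=25
depth=25-22=3


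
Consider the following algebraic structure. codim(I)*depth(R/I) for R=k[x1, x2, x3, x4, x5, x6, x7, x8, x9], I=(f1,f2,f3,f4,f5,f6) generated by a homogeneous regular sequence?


codim=6, depth=dim(R/I)=9-6=3
Product=6*3=18


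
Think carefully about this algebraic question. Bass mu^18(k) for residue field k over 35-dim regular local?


C(n,i)=C(35,18)=4537567650


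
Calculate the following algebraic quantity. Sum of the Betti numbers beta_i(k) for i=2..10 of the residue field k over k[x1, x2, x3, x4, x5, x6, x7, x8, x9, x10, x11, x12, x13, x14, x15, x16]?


Koszul resolution: beta_i(k)=C(n,i), n=16
C(16,2)=120, C(16,3)=560, C(16,4)=1820, C(16,5)=4368, C(16,6)=8008, C(16,7)=11440, C(16,8)=12870, C(16,9)=11440, C(16,10)=8008
Sum=58634


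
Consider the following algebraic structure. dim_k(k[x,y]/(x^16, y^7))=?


Basis: x^i*y^j, i<16, j<7
16*7=112


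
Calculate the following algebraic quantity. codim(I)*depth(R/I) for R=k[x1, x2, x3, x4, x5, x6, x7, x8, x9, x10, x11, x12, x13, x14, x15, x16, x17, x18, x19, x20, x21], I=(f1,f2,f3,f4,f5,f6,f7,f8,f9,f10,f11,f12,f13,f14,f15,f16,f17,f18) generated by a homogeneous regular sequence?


codim=18, depth=dim(R/I)=21-18=3
Product=18*3=54


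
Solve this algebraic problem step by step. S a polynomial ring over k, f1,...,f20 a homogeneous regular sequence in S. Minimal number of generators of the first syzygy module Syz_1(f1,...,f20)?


Regular sequence => Koszul complex is the minimal free resolution.
Syz_1 minimally generated by Koszul relations f_i*e_j - f_j*e_i (i<j): mu(Syz_1) = beta_2 = C(m,2) = m(m-1)/2
m=20
20*19/2 = 190


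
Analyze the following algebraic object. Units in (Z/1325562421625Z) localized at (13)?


Local ring = Z/10604499373Z.
phi(10604499373) = 13^8*(13-1) = 9788768652


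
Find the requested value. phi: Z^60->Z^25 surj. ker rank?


rank(ker) = 60-25 = 35


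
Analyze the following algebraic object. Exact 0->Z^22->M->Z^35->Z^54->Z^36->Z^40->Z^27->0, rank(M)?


Alt sum=0:
(-1)^0*22 + (-1)^1*? + (-1)^2*35 + (-1)^3*54 + (-1)^4*36 + (-1)^5*40 + (-1)^6*27=0
rank(M)=26


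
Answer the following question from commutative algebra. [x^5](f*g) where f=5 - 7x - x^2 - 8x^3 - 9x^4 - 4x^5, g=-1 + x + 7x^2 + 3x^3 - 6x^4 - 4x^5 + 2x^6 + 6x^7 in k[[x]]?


[x^5] = sum a_i*b_j, i+j=5
  5*-4=-20
  -7*-6=42
  -1*3=-3
  -8*7=-56
  -9*1=-9
  -4*-1=4
Sum=-42


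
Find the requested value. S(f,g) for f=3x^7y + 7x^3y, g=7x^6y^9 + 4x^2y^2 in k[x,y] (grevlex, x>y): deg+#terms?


LT(f)=3x^7y, LT(g)=7x^6y^9
lcm(LM)=x^7y^9
S(f,g) (scaled by 21 to clear denominators) = 7y^8*f - 3x*g = 49x^3y^9 - 12x^3y^2
2 terms, deg 12.
12+2=14


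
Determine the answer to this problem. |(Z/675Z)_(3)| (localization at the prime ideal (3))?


3-primary part: 675=3^3*25
Size=3^3=27


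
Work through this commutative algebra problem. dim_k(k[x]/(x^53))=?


Basis: 1,x,...,x^52
dim=53


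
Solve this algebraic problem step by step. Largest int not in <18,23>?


gcd(18,23)=1 => F=ab-a-b=18*23-18-23=414-41=373


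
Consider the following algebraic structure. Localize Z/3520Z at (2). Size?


2-primary part: 3520=2^6*55
Size=2^6=64


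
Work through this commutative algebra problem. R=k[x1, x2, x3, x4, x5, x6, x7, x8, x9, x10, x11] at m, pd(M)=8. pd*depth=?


pd+depth=11
depth=11-8=3
pd*depth=8*3=24


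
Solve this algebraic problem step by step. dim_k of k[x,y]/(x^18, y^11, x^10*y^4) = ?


k[x,y]/I, I = (x^18, y^11, x^10*y^4)
Rect: 18x11=198. Corner: (18-10)x(11-4)=56.
dim = 198-56 = 142


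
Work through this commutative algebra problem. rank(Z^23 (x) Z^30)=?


rank(M(x)N) = rank(M)*rank(N)
23*30 = 690


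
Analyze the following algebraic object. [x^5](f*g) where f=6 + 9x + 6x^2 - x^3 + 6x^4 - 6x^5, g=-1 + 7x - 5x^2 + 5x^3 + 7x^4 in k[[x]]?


[x^5] = sum a_i*b_j, i+j=5
  9*7=63
  6*5=30
  -1*-5=5
  6*7=42
  -6*-1=6
Sum=146


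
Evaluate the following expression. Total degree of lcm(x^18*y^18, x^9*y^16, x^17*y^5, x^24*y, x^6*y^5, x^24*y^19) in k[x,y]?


lcm = componentwise max:
x: max(18,9,17,24,6,24)=24
y: max(18,16,5,1,5,19)=19
Total=24+19=43


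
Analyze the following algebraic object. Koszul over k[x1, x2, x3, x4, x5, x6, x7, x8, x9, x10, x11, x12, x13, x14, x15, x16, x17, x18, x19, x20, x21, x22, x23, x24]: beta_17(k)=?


C(n,i)=C(24,17)=346104


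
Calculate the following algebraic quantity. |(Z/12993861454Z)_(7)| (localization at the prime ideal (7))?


7-primary part: 12993861454=7^10*46
Size=7^10=282475249


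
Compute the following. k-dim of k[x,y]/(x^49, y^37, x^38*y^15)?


k[x,y]/I, I = (x^49, y^37, x^38*y^15)
Rect: 49x37=1813. Corner: (49-38)x(37-15)=242.
dim = 1813-242 = 1571


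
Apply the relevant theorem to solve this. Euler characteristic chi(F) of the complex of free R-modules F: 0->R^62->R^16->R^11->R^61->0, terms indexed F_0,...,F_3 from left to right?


chi = sum (-1)^i * rank:
(-1)^0*62=62
(-1)^1*16=-16
(-1)^2*11=11
(-1)^3*61=-61
chi=-4


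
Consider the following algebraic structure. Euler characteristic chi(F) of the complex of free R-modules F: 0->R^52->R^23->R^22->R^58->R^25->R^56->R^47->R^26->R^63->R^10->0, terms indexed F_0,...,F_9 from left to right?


chi = sum (-1)^i * rank:
(-1)^0*52=52
(-1)^1*23=-23
(-1)^2*22=22
(-1)^3*58=-58
(-1)^4*25=25
(-1)^5*56=-56
(-1)^6*47=47
(-1)^7*26=-26
(-1)^8*63=63
(-1)^9*10=-10
chi=36


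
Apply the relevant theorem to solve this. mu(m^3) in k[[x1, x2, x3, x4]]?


C(n+d-1,d)=C(6,3)=20


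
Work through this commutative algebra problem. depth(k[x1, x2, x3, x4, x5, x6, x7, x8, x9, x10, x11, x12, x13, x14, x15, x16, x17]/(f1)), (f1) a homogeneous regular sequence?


depth(R)=17
depth(R/I)=17-1=16


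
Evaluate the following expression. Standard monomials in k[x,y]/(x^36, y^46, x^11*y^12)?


k[x,y]/I, I = (x^36, y^46, x^11*y^12)
Rect: 36x46=1656. Corner: (36-11)x(46-12)=850.
dim = 1656-850 = 806


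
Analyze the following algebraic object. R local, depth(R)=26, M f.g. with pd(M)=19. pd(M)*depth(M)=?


pd+depth=26
depth=26-19=7
pd*depth=19*7=133


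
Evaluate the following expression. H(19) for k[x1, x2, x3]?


C(d+n-1,n-1)=C(21,2)=210
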